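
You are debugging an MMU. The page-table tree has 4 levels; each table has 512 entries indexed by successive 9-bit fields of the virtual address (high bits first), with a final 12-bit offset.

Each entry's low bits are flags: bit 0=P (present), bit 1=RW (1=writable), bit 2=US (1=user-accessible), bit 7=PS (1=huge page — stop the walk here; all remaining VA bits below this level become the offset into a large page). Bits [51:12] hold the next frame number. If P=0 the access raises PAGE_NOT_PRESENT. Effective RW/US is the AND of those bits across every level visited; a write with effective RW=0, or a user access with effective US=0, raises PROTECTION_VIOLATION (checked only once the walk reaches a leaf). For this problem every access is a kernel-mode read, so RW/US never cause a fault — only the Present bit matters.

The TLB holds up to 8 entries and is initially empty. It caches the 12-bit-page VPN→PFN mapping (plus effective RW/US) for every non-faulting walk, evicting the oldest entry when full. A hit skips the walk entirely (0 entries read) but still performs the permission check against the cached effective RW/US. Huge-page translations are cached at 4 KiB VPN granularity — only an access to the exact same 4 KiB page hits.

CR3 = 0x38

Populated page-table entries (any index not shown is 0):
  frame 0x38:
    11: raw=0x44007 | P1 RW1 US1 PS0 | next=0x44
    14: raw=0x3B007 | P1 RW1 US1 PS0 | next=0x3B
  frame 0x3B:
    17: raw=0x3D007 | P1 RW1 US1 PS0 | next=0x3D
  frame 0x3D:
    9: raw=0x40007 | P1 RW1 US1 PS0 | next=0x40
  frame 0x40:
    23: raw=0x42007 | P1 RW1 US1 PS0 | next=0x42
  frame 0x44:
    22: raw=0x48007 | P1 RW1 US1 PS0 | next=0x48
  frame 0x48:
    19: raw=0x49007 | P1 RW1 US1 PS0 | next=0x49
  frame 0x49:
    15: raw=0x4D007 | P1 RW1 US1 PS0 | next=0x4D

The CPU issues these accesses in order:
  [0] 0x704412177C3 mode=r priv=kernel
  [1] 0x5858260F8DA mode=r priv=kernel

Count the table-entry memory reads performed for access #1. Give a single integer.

Walk each access:
#0 VA=0x704412177C3 (r,kernel):
  lvl0: tbl 0x38, slot 14 ⇒ 0x3B007 (P1/RW1/US1/PS0)
  lvl1: tbl 0x3B, slot 17 ⇒ 0x3D007 (P1/RW1/US1/PS0)
  lvl2: tbl 0x3D, slot 9 ⇒ 0x40007 (P1/RW1/US1/PS0)
  lvl3: tbl 0x40, slot 23 ⇒ 0x42007 (P1/RW1/US1/PS0)
  ⇒ phys 0x427C3  [4 reads]
#1 VA=0x5858260F8DA (r,kernel):
  lvl0: tbl 0x38, slot 11 ⇒ 0x44007 (P1/RW1/US1/PS0)
  lvl1: tbl 0x44, slot 22 ⇒ 0x48007 (P1/RW1/US1/PS0)
  lvl2: tbl 0x48, slot 19 ⇒ 0x49007 (P1/RW1/US1/PS0)
  lvl3: tbl 0x49, slot 15 ⇒ 0x4D007 (P1/RW1/US1/PS0)
  ⇒ phys 0x4D8DA  [4 reads]

Entries read for #1: 4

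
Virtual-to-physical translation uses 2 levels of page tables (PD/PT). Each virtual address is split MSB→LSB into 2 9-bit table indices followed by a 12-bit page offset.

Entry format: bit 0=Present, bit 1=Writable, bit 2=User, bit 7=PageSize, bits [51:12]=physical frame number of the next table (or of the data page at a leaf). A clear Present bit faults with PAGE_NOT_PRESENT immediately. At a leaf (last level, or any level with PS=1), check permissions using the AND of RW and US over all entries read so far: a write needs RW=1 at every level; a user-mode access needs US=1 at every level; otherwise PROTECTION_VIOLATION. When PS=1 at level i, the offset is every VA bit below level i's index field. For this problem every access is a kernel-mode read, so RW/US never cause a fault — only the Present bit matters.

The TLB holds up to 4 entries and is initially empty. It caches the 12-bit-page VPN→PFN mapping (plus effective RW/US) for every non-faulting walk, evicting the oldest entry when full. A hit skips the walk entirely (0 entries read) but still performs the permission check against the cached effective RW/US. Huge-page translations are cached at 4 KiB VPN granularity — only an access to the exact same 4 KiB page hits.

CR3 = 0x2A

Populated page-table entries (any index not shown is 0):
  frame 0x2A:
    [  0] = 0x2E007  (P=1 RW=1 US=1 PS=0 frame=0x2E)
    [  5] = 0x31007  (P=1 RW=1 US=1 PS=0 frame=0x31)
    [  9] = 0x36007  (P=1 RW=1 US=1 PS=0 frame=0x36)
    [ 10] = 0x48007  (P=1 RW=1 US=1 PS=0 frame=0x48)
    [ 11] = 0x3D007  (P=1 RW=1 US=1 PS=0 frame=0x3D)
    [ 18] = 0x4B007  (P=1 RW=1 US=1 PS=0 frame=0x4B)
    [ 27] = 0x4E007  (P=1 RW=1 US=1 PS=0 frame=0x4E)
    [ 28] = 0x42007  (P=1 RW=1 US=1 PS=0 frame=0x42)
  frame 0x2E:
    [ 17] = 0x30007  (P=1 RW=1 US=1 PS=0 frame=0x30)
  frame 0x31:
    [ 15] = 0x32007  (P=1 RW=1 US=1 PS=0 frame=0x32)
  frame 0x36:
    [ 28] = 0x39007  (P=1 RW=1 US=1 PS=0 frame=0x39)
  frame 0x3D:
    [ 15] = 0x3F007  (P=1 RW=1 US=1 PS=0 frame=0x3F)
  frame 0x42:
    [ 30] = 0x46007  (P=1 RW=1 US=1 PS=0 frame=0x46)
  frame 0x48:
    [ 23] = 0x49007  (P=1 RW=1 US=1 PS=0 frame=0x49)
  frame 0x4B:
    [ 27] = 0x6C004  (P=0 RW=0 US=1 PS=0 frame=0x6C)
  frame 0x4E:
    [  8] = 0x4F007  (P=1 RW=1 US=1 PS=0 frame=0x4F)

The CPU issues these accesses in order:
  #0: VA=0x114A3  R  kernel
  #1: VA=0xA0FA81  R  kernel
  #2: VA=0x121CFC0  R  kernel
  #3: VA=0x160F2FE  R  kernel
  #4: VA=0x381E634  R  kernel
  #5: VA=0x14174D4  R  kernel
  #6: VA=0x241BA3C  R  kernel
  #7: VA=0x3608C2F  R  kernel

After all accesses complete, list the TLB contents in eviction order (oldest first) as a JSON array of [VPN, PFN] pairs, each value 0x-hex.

Trace:
#0 VA=0x114A3 (r,kernel):
  lvl0: tbl 0x2A, slot 0 ⇒ 0x2E007 (P1/RW1/US1/PS0)
  lvl1: tbl 0x2E, slot 17 ⇒ 0x30007 (P1/RW1/US1/PS0)
  ⇒ phys 0x304A3  [2 reads]
#1 VA=0xA0FA81 (r,kernel):
  lvl0: tbl 0x2A, slot 5 ⇒ 0x31007 (P1/RW1/US1/PS0)
  lvl1: tbl 0x31, slot 15 ⇒ 0x32007 (P1/RW1/US1/PS0)
  ⇒ phys 0x32A81  [2 reads]
#2 VA=0x121CFC0 (r,kernel):
  lvl0: tbl 0x2A, slot 9 ⇒ 0x36007 (P1/RW1/US1/PS0)
  lvl1: tbl 0x36, slot 28 ⇒ 0x39007 (P1/RW1/US1/PS0)
  ⇒ phys 0x39FC0  [2 reads]
#3 VA=0x160F2FE (r,kernel):
  lvl0: tbl 0x2A, slot 11 ⇒ 0x3D007 (P1/RW1/US1/PS0)
  lvl1: tbl 0x3D, slot 15 ⇒ 0x3F007 (P1/RW1/US1/PS0)
  ⇒ phys 0x3F2FE  [2 reads]
#4 VA=0x381E634 (r,kernel):
  lvl0: tbl 0x2A, slot 28 ⇒ 0x42007 (P1/RW1/US1/PS0)
  lvl1: tbl 0x42, slot 30 ⇒ 0x46007 (P1/RW1/US1/PS0)
  ⇒ phys 0x46634  [2 reads]
#5 VA=0x14174D4 (r,kernel):
  lvl0: tbl 0x2A, slot 10 ⇒ 0x48007 (P1/RW1/US1/PS0)
  lvl1: tbl 0x48, slot 23 ⇒ 0x49007 (P1/RW1/US1/PS0)
  ⇒ phys 0x494D4  [2 reads]
#6 VA=0x241BA3C (r,kernel):
  lvl0: tbl 0x2A, slot 18 ⇒ 0x4B007 (P1/RW1/US1/PS0)
  lvl1: tbl 0x4B, slot 27 ⇒ 0x6C004 (P0/RW0/US1/PS0)
  → PAGE_NOT_PRESENT  (2 entries read)
#7 VA=0x3608C2F (r,kernel):
  lvl0: tbl 0x2A, slot 27 ⇒ 0x4E007 (P1/RW1/US1/PS0)
  lvl1: tbl 0x4E, slot 8 ⇒ 0x4F007 (P1/RW1/US1/PS0)
  ⇒ phys 0x4FC2F  [2 reads]

TLB: [["0x160F", "0x3F"], ["0x381E", "0x46"], ["0x1417", "0x49"], ["0x3608", "0x4F"]]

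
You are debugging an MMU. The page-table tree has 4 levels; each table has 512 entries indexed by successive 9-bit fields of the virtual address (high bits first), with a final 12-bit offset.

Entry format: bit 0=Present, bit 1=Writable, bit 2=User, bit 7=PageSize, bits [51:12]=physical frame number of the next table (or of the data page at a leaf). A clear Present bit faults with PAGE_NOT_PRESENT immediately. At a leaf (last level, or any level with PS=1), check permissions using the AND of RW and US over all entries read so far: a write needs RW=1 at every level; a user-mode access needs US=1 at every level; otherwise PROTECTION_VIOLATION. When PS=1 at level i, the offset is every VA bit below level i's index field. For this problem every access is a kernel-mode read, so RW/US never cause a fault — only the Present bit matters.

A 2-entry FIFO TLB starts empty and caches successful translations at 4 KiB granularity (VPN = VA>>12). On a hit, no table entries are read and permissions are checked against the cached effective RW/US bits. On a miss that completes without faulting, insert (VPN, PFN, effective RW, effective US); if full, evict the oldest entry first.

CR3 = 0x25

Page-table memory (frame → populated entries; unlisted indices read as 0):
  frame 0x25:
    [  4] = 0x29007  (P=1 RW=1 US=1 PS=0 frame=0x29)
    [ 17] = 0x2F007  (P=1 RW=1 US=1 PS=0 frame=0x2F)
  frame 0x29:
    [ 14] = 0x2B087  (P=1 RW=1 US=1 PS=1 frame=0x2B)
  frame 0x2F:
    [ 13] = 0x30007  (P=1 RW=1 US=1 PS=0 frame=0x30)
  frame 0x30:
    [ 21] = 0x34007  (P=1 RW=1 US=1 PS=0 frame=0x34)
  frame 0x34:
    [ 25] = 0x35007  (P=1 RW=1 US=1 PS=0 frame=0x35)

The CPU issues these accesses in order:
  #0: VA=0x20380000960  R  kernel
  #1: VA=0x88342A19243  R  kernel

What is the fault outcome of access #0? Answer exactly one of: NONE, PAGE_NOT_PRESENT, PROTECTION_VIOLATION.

Walk each access:
#0 VA=0x20380000960 (r,kernel):
  L0: frame=0x25 idx=4 entry=0x29007 [P=1 RW=1 US=1 PS=0]
  L1: frame=0x29 idx=14 entry=0x2B087 [P=1 RW=1 US=1 PS=1]
  ✓ 0x2B960 (huge @L1)  — 2 lookups
#1 VA=0x88342A19243 (r,kernel):
  L0: frame=0x25 idx=17 entry=0x2F007 [P=1 RW=1 US=1 PS=0]
  L1: frame=0x2F idx=13 entry=0x30007 [P=1 RW=1 US=1 PS=0]
  L2: frame=0x30 idx=21 entry=0x34007 [P=1 RW=1 US=1 PS=0]
  L3: frame=0x34 idx=25 entry=0x35007 [P=1 RW=1 US=1 PS=0]
  ✓ 0x35243  — 4 lookups

Access #0 fault: NONE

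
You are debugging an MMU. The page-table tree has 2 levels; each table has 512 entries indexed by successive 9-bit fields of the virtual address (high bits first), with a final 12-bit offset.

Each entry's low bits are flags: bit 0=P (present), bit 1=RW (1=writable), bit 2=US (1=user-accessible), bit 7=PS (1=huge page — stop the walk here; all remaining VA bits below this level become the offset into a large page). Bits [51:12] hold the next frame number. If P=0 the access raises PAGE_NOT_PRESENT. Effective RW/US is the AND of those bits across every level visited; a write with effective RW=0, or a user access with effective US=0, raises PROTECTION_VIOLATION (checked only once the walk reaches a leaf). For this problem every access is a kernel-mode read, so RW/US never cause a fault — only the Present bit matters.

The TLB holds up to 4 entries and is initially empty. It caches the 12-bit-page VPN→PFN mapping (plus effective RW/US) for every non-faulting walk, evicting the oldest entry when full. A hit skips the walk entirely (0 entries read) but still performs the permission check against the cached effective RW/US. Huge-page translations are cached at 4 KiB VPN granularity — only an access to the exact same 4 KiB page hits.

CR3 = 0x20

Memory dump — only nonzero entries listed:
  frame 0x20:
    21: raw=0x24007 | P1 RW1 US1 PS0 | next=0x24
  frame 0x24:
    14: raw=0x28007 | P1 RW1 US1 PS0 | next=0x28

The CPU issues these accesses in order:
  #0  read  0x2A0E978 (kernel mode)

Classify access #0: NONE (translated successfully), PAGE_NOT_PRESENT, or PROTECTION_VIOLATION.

Walk each access:
#0 VA=0x2A0E978 (r,kernel):
  L0 @0x20[21] → 0x24007  P=1,RW=1,US=1,PS=0
  L1 @0x24[14] → 0x28007  P=1,RW=1,US=1,PS=0
  ✓ 0x28978  — 2 lookups

Access #0 fault: NONE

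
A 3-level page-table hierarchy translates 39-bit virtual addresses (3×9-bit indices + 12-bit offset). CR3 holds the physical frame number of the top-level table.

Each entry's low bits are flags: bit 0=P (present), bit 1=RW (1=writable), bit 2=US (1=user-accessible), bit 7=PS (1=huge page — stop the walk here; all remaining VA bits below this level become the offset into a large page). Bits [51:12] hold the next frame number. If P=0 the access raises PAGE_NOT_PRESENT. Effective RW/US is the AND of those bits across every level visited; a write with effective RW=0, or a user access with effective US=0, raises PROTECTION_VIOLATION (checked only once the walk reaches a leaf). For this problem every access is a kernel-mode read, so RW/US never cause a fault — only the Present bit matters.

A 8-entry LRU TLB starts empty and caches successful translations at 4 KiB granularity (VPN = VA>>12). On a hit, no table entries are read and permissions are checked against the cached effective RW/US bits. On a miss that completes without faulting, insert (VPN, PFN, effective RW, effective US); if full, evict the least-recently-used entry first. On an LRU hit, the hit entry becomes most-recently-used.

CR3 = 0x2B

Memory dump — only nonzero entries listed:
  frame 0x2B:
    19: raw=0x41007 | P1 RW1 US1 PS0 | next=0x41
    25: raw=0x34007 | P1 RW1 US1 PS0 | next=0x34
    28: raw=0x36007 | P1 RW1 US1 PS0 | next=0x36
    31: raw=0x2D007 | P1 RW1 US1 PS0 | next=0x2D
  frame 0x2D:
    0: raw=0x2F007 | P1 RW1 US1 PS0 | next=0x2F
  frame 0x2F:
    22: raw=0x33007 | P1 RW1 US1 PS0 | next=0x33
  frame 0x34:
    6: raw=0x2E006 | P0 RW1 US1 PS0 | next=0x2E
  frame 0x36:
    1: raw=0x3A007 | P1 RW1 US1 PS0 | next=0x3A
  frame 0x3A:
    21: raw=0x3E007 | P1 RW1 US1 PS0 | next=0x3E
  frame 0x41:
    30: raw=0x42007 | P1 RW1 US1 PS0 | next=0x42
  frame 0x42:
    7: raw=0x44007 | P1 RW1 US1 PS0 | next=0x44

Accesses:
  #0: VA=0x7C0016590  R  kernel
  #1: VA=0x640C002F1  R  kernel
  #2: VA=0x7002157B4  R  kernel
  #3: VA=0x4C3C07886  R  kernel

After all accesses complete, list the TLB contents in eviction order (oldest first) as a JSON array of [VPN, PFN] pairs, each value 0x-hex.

Walk each access:
#0 VA=0x7C0016590 (r,kernel):
  L0 @0x2B[31] → 0x2D007  P=1,RW=1,US=1,PS=0
  L1 @0x2D[0] → 0x2F007  P=1,RW=1,US=1,PS=0
  L2 @0x2F[22] → 0x33007  P=1,RW=1,US=1,PS=0
  ⇒ phys 0x33590  [3 reads]
#1 VA=0x640C002F1 (r,kernel):
  L0 @0x2B[25] → 0x34007  P=1,RW=1,US=1,PS=0
  L1 @0x34[6] → 0x2E006  P=0,RW=1,US=1,PS=0
  ✗ PAGE_NOT_PRESENT  [2 reads]
#2 VA=0x7002157B4 (r,kernel):
  L0 @0x2B[28] → 0x36007  P=1,RW=1,US=1,PS=0
  L1 @0x36[1] → 0x3A007  P=1,RW=1,US=1,PS=0
  L2 @0x3A[21] → 0x3E007  P=1,RW=1,US=1,PS=0
  ⇒ phys 0x3E7B4  [3 reads]
#3 VA=0x4C3C07886 (r,kernel):
  L0 @0x2B[19] → 0x41007  P=1,RW=1,US=1,PS=0
  L1 @0x41[30] → 0x42007  P=1,RW=1,US=1,PS=0
  L2 @0x42[7] → 0x44007  P=1,RW=1,US=1,PS=0
  ⇒ phys 0x44886  [3 reads]

TLB: [["0x7C0016", "0x33"], ["0x700215", "0x3E"], ["0x4C3C07", "0x44"]]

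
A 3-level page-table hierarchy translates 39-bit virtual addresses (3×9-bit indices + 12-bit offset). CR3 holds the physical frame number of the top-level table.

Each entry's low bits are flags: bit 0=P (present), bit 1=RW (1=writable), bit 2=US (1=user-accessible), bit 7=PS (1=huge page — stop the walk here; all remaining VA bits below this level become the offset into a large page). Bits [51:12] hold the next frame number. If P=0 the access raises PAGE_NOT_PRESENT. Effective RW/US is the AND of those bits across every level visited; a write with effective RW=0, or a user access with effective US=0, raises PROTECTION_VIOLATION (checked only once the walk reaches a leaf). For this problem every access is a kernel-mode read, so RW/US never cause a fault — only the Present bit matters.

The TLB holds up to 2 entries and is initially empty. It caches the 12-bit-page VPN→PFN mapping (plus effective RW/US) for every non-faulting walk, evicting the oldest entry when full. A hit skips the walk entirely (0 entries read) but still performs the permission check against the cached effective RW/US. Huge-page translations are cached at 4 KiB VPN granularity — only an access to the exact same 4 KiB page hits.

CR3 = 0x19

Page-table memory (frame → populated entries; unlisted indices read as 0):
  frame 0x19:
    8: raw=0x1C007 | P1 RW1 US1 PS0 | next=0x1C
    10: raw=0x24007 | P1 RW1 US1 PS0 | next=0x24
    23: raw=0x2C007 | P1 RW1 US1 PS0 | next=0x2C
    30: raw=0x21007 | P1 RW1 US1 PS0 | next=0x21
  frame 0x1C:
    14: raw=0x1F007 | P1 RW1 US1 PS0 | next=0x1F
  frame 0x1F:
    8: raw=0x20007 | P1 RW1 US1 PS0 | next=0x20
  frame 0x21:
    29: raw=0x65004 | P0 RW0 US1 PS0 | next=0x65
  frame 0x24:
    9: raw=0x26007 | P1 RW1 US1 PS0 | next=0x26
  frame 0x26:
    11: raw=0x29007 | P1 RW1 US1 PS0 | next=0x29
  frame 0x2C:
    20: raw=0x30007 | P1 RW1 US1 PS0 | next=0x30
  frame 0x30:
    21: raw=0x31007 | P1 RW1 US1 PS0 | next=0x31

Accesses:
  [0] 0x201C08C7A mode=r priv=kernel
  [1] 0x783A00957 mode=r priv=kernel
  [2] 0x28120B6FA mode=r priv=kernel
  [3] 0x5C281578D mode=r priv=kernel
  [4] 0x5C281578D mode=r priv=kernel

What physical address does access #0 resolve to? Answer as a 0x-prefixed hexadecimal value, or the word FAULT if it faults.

Per-access translation:
#0 VA=0x201C08C7A (r,kernel):
  L0: frame=0x19 idx=8 entry=0x1C007 [P=1 RW=1 US=1 PS=0]
  L1: frame=0x1C idx=14 entry=0x1F007 [P=1 RW=1 US=1 PS=0]
  L2: frame=0x1F idx=8 entry=0x20007 [P=1 RW=1 US=1 PS=0]
  ✓ 0x20C7A  — 3 lookups
#1 VA=0x783A00957 (r,kernel):
  L0: frame=0x19 idx=30 entry=0x21007 [P=1 RW=1 US=1 PS=0]
  L1: frame=0x21 idx=29 entry=0x65004 [P=0 RW=0 US=1 PS=0]
  ⇒ fault: PAGE_NOT_PRESENT  — 2 lookups
#2 VA=0x28120B6FA (r,kernel):
  L0: frame=0x19 idx=10 entry=0x24007 [P=1 RW=1 US=1 PS=0]
  L1: frame=0x24 idx=9 entry=0x26007 [P=1 RW=1 US=1 PS=0]
  L2: frame=0x26 idx=11 entry=0x29007 [P=1 RW=1 US=1 PS=0]
  ✓ 0x296FA  — 3 lookups
#3 VA=0x5C281578D (r,kernel):
  L0: frame=0x19 idx=23 entry=0x2C007 [P=1 RW=1 US=1 PS=0]
  L1: frame=0x2C idx=20 entry=0x30007 [P=1 RW=1 US=1 PS=0]
  L2: frame=0x30 idx=21 entry=0x31007 [P=1 RW=1 US=1 PS=0]
  ✓ 0x3178D  — 3 lookups
#4 VA=0x5C281578D (r,kernel):
  TLB hit vpn=0x5C2815 → PA=0x3178D

Access #0 PA: 0x20C7A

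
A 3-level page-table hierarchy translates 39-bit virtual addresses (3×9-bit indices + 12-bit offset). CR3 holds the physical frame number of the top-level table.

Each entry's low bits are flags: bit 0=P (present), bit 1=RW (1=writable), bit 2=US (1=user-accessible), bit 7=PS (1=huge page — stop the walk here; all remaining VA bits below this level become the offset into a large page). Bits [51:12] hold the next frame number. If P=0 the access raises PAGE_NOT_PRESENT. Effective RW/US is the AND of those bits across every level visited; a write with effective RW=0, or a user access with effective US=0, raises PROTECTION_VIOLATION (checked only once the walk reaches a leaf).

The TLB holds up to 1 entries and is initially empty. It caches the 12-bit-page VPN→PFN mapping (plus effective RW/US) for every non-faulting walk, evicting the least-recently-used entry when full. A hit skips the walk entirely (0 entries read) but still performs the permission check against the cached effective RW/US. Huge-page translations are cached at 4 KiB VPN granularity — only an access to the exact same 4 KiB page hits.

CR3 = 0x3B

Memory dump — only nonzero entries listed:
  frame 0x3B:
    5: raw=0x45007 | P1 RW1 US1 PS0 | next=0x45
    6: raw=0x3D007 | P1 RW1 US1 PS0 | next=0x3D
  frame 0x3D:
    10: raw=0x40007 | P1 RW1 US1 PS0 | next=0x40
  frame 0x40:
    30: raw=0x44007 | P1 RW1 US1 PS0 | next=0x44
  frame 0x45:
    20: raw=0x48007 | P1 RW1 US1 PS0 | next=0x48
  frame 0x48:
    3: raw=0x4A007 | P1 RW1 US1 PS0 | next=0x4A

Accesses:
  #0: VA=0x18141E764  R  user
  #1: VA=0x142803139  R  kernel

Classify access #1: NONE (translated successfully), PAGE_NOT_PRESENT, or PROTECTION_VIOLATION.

Walk each access:
#0 VA=0x18141E764 (r,user):
  L0: frame=0x3B idx=6 entry=0x3D007 [P=1 RW=1 US=1 PS=0]
  L1: frame=0x3D idx=10 entry=0x40007 [P=1 RW=1 US=1 PS=0]
  L2: frame=0x40 idx=30 entry=0x44007 [P=1 RW=1 US=1 PS=0]
  ✓ 0x44764  — 3 lookups
#1 VA=0x142803139 (r,kernel):
  L0: frame=0x3B idx=5 entry=0x45007 [P=1 RW=1 US=1 PS=0]
  L1: frame=0x45 idx=20 entry=0x48007 [P=1 RW=1 US=1 PS=0]
  L2: frame=0x48 idx=3 entry=0x4A007 [P=1 RW=1 US=1 PS=0]
  ✓ 0x4A139  — 3 lookups

Access #1 fault: NONE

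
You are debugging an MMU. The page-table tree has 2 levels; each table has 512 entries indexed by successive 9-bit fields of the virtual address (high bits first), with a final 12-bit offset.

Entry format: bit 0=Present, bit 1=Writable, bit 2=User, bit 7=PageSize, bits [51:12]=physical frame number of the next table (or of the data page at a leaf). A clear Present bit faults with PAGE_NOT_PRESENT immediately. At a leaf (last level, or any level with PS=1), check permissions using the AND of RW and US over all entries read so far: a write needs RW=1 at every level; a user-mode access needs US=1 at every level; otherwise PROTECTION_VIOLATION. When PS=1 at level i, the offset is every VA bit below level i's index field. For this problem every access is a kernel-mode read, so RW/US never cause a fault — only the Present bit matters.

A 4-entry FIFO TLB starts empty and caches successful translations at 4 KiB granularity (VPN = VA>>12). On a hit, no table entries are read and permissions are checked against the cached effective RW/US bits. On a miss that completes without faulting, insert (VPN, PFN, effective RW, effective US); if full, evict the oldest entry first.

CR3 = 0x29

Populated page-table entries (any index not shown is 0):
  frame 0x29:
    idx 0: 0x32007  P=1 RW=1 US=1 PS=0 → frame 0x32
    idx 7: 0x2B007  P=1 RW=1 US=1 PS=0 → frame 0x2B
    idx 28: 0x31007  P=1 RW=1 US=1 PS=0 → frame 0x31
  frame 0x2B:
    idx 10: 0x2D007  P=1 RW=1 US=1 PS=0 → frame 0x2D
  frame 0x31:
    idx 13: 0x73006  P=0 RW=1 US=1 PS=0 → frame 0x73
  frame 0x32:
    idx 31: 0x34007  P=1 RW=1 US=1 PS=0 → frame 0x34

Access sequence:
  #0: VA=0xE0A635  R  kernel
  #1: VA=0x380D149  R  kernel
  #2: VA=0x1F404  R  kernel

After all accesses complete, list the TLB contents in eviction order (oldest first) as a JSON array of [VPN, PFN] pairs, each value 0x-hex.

Walk each access:
#0 VA=0xE0A635 (r,kernel):
  L0 @0x29[7] → 0x2B007  P=1,RW=1,US=1,PS=0
  L1 @0x2B[10] → 0x2D007  P=1,RW=1,US=1,PS=0
  → PA=0x2D635  (2 entries read)
#1 VA=0x380D149 (r,kernel):
  L0 @0x29[28] → 0x31007  P=1,RW=1,US=1,PS=0
  L1 @0x31[13] → 0x73006  P=0,RW=1,US=1,PS=0
  ✗ PAGE_NOT_PRESENT  [2 reads]
#2 VA=0x1F404 (r,kernel):
  L0 @0x29[0] → 0x32007  P=1,RW=1,US=1,PS=0
  L1 @0x32[31] → 0x34007  P=1,RW=1,US=1,PS=0
  → PA=0x34404  (2 entries read)

TLB: [["0xE0A", "0x2D"], ["0x1F", "0x34"]]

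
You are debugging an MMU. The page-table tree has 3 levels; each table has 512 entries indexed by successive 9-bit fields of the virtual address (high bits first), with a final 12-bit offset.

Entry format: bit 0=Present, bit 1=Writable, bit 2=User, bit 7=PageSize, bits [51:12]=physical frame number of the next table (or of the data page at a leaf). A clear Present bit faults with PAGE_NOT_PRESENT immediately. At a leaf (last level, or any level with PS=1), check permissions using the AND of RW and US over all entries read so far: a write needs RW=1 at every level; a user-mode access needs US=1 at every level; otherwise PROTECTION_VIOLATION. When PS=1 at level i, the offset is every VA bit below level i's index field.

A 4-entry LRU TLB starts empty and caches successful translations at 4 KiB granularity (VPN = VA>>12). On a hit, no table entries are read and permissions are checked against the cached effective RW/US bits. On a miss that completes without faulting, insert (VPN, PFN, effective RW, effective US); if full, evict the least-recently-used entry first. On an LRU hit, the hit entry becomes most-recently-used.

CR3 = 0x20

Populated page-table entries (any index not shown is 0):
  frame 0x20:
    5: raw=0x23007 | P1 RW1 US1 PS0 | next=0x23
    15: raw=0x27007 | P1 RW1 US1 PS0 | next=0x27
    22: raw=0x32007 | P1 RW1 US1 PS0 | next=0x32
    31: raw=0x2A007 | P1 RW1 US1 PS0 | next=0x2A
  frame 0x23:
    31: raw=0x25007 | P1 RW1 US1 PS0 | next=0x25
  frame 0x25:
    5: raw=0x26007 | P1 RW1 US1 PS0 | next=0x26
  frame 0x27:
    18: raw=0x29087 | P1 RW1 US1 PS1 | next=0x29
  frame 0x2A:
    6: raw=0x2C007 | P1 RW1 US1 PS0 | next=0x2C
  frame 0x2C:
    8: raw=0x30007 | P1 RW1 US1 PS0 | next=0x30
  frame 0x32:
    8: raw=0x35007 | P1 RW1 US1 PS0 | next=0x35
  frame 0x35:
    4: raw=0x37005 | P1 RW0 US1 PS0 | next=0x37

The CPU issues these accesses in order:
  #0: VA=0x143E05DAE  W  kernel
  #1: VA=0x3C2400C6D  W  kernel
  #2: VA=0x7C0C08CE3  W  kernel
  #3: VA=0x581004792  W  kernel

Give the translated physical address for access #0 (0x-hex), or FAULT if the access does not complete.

Per-access translation:
#0 VA=0x143E05DAE (w,kernel):
  [0] read 0x20 idx=5: raw=0x23007 flags P=1 W=1 U=1 S=0
  [1] read 0x23 idx=31: raw=0x25007 flags P=1 W=1 U=1 S=0
  [2] read 0x25 idx=5: raw=0x26007 flags P=1 W=1 U=1 S=0
  ✓ 0x26DAE  — 3 lookups
#1 VA=0x3C2400C6D (w,kernel):
  [0] read 0x20 idx=15: raw=0x27007 flags P=1 W=1 U=1 S=0
  [1] read 0x27 idx=18: raw=0x29087 flags P=1 W=1 U=1 S=1
  ✓ 0x29C6D (huge @L1)  — 2 lookups
#2 VA=0x7C0C08CE3 (w,kernel):
  [0] read 0x20 idx=31: raw=0x2A007 flags P=1 W=1 U=1 S=0
  [1] read 0x2A idx=6: raw=0x2C007 flags P=1 W=1 U=1 S=0
  [2] read 0x2C idx=8: raw=0x30007 flags P=1 W=1 U=1 S=0
  ✓ 0x30CE3  — 3 lookups
#3 VA=0x581004792 (w,kernel):
  [0] read 0x20 idx=22: raw=0x32007 flags P=1 W=1 U=1 S=0
  [1] read 0x32 idx=8: raw=0x35007 flags P=1 W=1 U=1 S=0
  [2] read 0x35 idx=4: raw=0x37005 flags P=1 W=0 U=1 S=0
  → PROTECTION_VIOLATION  (3 entries read)

Access #0 PA: 0x26DAE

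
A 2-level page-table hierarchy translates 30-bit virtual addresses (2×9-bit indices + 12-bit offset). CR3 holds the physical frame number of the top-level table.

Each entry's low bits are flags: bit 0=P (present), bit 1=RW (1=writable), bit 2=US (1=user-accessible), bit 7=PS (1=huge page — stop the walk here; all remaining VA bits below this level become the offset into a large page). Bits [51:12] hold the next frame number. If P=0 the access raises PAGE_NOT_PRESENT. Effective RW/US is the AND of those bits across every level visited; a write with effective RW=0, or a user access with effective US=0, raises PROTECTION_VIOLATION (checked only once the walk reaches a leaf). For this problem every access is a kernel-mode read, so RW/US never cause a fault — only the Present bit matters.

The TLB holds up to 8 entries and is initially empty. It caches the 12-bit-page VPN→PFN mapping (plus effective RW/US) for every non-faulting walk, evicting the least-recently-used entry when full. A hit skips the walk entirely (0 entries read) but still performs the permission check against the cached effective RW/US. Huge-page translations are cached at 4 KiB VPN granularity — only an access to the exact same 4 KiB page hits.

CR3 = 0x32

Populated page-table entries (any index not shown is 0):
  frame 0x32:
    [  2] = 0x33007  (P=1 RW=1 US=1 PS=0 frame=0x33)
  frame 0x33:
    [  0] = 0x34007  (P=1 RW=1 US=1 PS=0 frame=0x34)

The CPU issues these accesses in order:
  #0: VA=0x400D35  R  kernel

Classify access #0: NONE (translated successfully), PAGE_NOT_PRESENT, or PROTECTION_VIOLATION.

Per-access translation:
#0 VA=0x400D35 (r,kernel):
  L0 @0x32[2] → 0x33007  P=1,RW=1,US=1,PS=0
  L1 @0x33[0] → 0x34007  P=1,RW=1,US=1,PS=0
  ⇒ phys 0x34D35  [2 reads]

Access #0 fault: NONE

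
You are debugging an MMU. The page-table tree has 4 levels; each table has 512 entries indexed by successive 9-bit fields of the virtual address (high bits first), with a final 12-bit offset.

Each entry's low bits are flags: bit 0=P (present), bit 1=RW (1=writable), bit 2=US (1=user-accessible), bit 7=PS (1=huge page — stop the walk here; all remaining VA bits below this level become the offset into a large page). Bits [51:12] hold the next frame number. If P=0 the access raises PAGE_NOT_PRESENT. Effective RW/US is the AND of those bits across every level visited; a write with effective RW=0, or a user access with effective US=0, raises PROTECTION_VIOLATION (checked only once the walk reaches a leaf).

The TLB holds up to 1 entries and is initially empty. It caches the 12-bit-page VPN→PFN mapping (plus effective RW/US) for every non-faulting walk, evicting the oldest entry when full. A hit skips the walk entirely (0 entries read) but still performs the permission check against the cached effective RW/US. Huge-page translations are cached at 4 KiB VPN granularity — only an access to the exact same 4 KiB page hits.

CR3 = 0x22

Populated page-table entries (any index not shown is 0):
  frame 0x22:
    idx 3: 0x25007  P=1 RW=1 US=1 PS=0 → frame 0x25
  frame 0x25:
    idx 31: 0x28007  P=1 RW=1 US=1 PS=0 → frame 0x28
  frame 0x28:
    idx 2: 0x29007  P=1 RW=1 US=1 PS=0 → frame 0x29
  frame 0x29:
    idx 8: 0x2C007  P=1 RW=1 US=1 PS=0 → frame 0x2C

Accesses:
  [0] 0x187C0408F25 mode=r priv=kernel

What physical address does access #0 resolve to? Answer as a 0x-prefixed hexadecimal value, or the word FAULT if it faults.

Per-access translation:
#0 VA=0x187C0408F25 (r,kernel):
  L0: frame=0x22 idx=3 entry=0x25007 [P=1 RW=1 US=1 PS=0]
  L1: frame=0x25 idx=31 entry=0x28007 [P=1 RW=1 US=1 PS=0]
  L2: frame=0x28 idx=2 entry=0x29007 [P=1 RW=1 US=1 PS=0]
  L3: frame=0x29 idx=8 entry=0x2C007 [P=1 RW=1 US=1 PS=0]
  → PA=0x2CF25  (4 entries read)

Access #0 PA: 0x2CF25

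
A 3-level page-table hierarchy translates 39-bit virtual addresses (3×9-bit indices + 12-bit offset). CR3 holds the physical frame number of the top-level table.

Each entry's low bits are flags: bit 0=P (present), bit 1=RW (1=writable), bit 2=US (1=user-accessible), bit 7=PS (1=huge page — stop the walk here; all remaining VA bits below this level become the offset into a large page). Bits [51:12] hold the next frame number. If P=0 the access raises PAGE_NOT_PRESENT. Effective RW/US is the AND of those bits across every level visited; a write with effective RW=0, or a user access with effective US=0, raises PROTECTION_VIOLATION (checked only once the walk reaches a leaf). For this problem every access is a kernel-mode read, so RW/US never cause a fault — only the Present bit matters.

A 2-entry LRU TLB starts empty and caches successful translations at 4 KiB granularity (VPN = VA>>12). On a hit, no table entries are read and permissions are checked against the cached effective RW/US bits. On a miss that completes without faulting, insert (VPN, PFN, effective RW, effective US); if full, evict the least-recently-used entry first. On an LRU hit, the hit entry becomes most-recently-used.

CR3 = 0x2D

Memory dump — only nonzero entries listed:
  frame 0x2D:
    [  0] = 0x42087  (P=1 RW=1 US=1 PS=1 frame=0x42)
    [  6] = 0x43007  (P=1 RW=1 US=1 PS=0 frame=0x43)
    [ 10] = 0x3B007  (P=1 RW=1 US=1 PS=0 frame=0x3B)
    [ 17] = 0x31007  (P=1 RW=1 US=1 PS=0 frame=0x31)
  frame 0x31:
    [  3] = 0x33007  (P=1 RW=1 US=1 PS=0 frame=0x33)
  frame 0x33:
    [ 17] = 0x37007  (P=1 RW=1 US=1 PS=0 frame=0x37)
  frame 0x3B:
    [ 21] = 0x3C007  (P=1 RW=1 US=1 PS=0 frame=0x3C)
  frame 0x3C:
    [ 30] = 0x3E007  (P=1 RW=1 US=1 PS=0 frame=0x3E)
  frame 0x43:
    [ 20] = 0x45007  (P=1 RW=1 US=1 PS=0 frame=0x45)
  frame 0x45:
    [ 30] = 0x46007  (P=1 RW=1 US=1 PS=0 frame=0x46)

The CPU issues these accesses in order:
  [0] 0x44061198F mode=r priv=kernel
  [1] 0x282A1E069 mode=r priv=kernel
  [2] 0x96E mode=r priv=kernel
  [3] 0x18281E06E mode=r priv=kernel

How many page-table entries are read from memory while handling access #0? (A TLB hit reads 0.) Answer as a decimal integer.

Per-access translation:
#0 VA=0x44061198F (r,kernel):
  lvl0: tbl 0x2D, slot 17 ⇒ 0x31007 (P1/RW1/US1/PS0)
  lvl1: tbl 0x31, slot 3 ⇒ 0x33007 (P1/RW1/US1/PS0)
  lvl2: tbl 0x33, slot 17 ⇒ 0x37007 (P1/RW1/US1/PS0)
  → PA=0x3798F  (3 entries read)
#1 VA=0x282A1E069 (r,kernel):
  lvl0: tbl 0x2D, slot 10 ⇒ 0x3B007 (P1/RW1/US1/PS0)
  lvl1: tbl 0x3B, slot 21 ⇒ 0x3C007 (P1/RW1/US1/PS0)
  lvl2: tbl 0x3C, slot 30 ⇒ 0x3E007 (P1/RW1/US1/PS0)
  → PA=0x3E069  (3 entries read)
#2 VA=0x96E (r,kernel):
  lvl0: tbl 0x2D, slot 0 ⇒ 0x42087 (P1/RW1/US1/PS1)
  → PA=0x4296E (huge @L0)  (1 entries read)
#3 VA=0x18281E06E (r,kernel):
  lvl0: tbl 0x2D, slot 6 ⇒ 0x43007 (P1/RW1/US1/PS0)
  lvl1: tbl 0x43, slot 20 ⇒ 0x45007 (P1/RW1/US1/PS0)
  lvl2: tbl 0x45, slot 30 ⇒ 0x46007 (P1/RW1/US1/PS0)
  → PA=0x4606E  (3 entries read)

Entries read for #0: 3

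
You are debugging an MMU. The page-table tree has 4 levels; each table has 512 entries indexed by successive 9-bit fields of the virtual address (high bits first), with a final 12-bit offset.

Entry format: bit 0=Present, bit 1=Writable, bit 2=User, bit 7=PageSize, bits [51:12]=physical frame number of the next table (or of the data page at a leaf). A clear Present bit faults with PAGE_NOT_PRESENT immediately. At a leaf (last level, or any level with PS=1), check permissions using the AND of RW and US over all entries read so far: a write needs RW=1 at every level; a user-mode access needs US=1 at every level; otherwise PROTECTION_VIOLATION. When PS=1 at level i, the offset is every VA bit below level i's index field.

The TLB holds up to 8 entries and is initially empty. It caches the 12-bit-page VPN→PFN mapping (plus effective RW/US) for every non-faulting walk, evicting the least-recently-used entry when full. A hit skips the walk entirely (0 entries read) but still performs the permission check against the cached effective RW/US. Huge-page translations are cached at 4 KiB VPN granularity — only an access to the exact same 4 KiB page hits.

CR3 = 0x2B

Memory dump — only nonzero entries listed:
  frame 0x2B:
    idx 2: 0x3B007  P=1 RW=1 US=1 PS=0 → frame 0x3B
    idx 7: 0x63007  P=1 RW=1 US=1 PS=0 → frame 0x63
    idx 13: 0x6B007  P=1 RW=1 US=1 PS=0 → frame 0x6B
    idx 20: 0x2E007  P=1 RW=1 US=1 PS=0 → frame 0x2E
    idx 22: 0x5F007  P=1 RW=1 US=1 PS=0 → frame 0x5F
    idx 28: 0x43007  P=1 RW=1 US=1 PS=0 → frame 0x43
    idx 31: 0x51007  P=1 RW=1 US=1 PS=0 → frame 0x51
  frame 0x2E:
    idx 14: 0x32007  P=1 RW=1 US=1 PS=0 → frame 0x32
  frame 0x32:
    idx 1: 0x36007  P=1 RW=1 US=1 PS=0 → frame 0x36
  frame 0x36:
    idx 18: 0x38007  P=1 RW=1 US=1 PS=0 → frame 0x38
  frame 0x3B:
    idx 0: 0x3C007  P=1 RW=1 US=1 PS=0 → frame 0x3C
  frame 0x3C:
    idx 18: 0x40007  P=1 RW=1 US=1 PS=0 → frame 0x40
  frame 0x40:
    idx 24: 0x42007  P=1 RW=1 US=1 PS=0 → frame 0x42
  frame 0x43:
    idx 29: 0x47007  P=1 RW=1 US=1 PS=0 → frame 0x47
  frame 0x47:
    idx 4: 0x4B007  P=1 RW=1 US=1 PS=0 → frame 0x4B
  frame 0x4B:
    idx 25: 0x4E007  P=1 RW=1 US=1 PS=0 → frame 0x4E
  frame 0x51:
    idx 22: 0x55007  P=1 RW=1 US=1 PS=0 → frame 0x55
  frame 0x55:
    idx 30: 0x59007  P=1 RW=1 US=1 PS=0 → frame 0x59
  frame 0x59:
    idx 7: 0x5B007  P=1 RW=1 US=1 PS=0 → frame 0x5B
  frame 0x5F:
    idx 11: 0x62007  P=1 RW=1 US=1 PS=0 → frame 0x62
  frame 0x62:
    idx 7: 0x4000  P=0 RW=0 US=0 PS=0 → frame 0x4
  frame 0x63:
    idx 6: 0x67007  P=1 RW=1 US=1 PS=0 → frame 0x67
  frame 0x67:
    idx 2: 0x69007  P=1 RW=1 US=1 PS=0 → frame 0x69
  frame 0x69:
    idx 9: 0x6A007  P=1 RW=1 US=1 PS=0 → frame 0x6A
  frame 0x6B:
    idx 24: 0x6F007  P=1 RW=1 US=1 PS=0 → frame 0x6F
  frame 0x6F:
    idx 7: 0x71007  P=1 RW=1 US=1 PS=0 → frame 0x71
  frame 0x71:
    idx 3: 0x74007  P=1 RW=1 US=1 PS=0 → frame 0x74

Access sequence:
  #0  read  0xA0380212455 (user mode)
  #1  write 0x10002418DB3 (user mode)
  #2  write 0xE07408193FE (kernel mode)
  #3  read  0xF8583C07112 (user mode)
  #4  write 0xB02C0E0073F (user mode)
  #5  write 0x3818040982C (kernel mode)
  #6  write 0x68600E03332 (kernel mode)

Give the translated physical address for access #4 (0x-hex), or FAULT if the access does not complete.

Trace:
#0 VA=0xA0380212455 (r,user):
  lvl0: tbl 0x2B, slot 20 ⇒ 0x2E007 (P1/RW1/US1/PS0)
  lvl1: tbl 0x2E, slot 14 ⇒ 0x32007 (P1/RW1/US1/PS0)
  lvl2: tbl 0x32, slot 1 ⇒ 0x36007 (P1/RW1/US1/PS0)
  lvl3: tbl 0x36, slot 18 ⇒ 0x38007 (P1/RW1/US1/PS0)
  ⇒ phys 0x38455  [4 reads]
#1 VA=0x10002418DB3 (w,user):
  lvl0: tbl 0x2B, slot 2 ⇒ 0x3B007 (P1/RW1/US1/PS0)
  lvl1: tbl 0x3B, slot 0 ⇒ 0x3C007 (P1/RW1/US1/PS0)
  lvl2: tbl 0x3C, slot 18 ⇒ 0x40007 (P1/RW1/US1/PS0)
  lvl3: tbl 0x40, slot 24 ⇒ 0x42007 (P1/RW1/US1/PS0)
  ⇒ phys 0x42DB3  [4 reads]
#2 VA=0xE07408193FE (w,kernel):
  lvl0: tbl 0x2B, slot 28 ⇒ 0x43007 (P1/RW1/US1/PS0)
  lvl1: tbl 0x43, slot 29 ⇒ 0x47007 (P1/RW1/US1/PS0)
  lvl2: tbl 0x47, slot 4 ⇒ 0x4B007 (P1/RW1/US1/PS0)
  lvl3: tbl 0x4B, slot 25 ⇒ 0x4E007 (P1/RW1/US1/PS0)
  ⇒ phys 0x4E3FE  [4 reads]
#3 VA=0xF8583C07112 (r,user):
  lvl0: tbl 0x2B, slot 31 ⇒ 0x51007 (P1/RW1/US1/PS0)
  lvl1: tbl 0x51, slot 22 ⇒ 0x55007 (P1/RW1/US1/PS0)
  lvl2: tbl 0x55, slot 30 ⇒ 0x59007 (P1/RW1/US1/PS0)
  lvl3: tbl 0x59, slot 7 ⇒ 0x5B007 (P1/RW1/US1/PS0)
  ⇒ phys 0x5B112  [4 reads]
#4 VA=0xB02C0E0073F (w,user):
  lvl0: tbl 0x2B, slot 22 ⇒ 0x5F007 (P1/RW1/US1/PS0)
  lvl1: tbl 0x5F, slot 11 ⇒ 0x62007 (P1/RW1/US1/PS0)
  lvl2: tbl 0x62, slot 7 ⇒ 0x4000 (P0/RW0/US0/PS0)
  ✗ PAGE_NOT_PRESENT  [3 reads]
#5 VA=0x3818040982C (w,kernel):
  lvl0: tbl 0x2B, slot 7 ⇒ 0x63007 (P1/RW1/US1/PS0)
  lvl1: tbl 0x63, slot 6 ⇒ 0x67007 (P1/RW1/US1/PS0)
  lvl2: tbl 0x67, slot 2 ⇒ 0x69007 (P1/RW1/US1/PS0)
  lvl3: tbl 0x69, slot 9 ⇒ 0x6A007 (P1/RW1/US1/PS0)
  ⇒ phys 0x6A82C  [4 reads]
#6 VA=0x68600E03332 (w,kernel):
  lvl0: tbl 0x2B, slot 13 ⇒ 0x6B007 (P1/RW1/US1/PS0)
  lvl1: tbl 0x6B, slot 24 ⇒ 0x6F007 (P1/RW1/US1/PS0)
  lvl2: tbl 0x6F, slot 7 ⇒ 0x71007 (P1/RW1/US1/PS0)
  lvl3: tbl 0x71, slot 3 ⇒ 0x74007 (P1/RW1/US1/PS0)
  ⇒ phys 0x74332  [4 reads]

Access #4 PA: FAULT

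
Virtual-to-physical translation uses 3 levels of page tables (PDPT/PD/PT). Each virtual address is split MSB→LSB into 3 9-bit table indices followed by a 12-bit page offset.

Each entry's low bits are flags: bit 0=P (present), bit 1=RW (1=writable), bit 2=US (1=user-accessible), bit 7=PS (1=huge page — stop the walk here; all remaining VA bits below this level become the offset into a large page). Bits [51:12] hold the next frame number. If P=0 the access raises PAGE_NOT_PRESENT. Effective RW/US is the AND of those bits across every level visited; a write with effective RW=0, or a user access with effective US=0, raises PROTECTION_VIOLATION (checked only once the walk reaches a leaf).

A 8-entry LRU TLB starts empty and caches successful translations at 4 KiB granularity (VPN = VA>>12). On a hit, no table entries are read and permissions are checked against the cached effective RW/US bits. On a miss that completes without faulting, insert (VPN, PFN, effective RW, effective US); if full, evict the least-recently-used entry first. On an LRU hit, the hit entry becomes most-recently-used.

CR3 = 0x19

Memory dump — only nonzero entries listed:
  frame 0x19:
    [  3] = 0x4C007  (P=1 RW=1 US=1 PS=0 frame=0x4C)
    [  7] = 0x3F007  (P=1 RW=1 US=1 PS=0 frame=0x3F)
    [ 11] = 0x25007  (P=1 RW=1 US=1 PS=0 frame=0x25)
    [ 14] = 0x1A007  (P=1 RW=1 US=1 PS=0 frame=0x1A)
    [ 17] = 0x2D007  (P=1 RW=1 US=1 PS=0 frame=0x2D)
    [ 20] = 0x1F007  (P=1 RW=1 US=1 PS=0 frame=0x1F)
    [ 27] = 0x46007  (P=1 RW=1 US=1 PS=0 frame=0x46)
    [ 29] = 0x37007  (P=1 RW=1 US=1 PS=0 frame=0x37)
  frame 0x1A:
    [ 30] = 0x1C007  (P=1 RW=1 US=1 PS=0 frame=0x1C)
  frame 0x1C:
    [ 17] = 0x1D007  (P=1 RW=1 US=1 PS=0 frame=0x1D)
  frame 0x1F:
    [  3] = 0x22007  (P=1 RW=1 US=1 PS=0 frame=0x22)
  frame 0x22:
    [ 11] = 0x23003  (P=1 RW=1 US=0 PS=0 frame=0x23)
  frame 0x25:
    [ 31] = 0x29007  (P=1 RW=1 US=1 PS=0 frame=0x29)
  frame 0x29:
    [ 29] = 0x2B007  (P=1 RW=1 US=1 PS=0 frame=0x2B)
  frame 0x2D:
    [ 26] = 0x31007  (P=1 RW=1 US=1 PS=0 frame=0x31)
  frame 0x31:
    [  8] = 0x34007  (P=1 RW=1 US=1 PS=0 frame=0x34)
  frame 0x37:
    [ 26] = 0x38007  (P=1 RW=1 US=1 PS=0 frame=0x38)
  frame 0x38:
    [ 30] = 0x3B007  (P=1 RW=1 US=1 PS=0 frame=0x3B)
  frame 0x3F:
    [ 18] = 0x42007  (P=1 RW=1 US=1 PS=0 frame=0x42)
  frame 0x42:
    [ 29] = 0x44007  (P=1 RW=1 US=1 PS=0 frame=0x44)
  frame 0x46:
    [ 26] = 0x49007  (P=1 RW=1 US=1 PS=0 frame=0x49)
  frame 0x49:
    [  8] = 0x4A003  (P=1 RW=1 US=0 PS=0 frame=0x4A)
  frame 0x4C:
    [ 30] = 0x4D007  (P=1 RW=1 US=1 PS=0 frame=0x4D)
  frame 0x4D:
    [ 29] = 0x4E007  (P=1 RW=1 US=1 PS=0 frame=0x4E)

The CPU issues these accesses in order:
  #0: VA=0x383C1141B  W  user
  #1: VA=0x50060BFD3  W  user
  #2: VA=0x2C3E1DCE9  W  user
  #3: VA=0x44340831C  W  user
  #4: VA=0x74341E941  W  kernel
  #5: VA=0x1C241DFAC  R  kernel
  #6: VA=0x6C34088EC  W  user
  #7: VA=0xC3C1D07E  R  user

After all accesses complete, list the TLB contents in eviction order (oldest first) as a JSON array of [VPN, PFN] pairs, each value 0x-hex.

Trace:
#0 VA=0x383C1141B (w,user):
  L0 @0x19[14] → 0x1A007  P=1,RW=1,US=1,PS=0
  L1 @0x1A[30] → 0x1C007  P=1,RW=1,US=1,PS=0
  L2 @0x1C[17] → 0x1D007  P=1,RW=1,US=1,PS=0
  ✓ 0x1D41B  — 3 lookups
#1 VA=0x50060BFD3 (w,user):
  L0 @0x19[20] → 0x1F007  P=1,RW=1,US=1,PS=0
  L1 @0x1F[3] → 0x22007  P=1,RW=1,US=1,PS=0
  L2 @0x22[11] → 0x23003  P=1,RW=1,US=0,PS=0
  ⇒ fault: PROTECTION_VIOLATION  — 3 lookups
#2 VA=0x2C3E1DCE9 (w,user):
  L0 @0x19[11] → 0x25007  P=1,RW=1,US=1,PS=0
  L1 @0x25[31] → 0x29007  P=1,RW=1,US=1,PS=0
  L2 @0x29[29] → 0x2B007  P=1,RW=1,US=1,PS=0
  ✓ 0x2BCE9  — 3 lookups
#3 VA=0x44340831C (w,user):
  L0 @0x19[17] → 0x2D007  P=1,RW=1,US=1,PS=0
  L1 @0x2D[26] → 0x31007  P=1,RW=1,US=1,PS=0
  L2 @0x31[8] → 0x34007  P=1,RW=1,US=1,PS=0
  ✓ 0x3431C  — 3 lookups
#4 VA=0x74341E941 (w,kernel):
  L0 @0x19[29] → 0x37007  P=1,RW=1,US=1,PS=0
  L1 @0x37[26] → 0x38007  P=1,RW=1,US=1,PS=0
  L2 @0x38[30] → 0x3B007  P=1,RW=1,US=1,PS=0
  ✓ 0x3B941  — 3 lookups
#5 VA=0x1C241DFAC (r,kernel):
  L0 @0x19[7] → 0x3F007  P=1,RW=1,US=1,PS=0
  L1 @0x3F[18] → 0x42007  P=1,RW=1,US=1,PS=0
  L2 @0x42[29] → 0x44007  P=1,RW=1,US=1,PS=0
  ✓ 0x44FAC  — 3 lookups
#6 VA=0x6C34088EC (w,user):
  L0 @0x19[27] → 0x46007  P=1,RW=1,US=1,PS=0
  L1 @0x46[26] → 0x49007  P=1,RW=1,US=1,PS=0
  L2 @0x49[8] → 0x4A003  P=1,RW=1,US=0,PS=0
  ⇒ fault: PROTECTION_VIOLATION  — 3 lookups
#7 VA=0xC3C1D07E (r,user):
  L0 @0x19[3] → 0x4C007  P=1,RW=1,US=1,PS=0
  L1 @0x4C[30] → 0x4D007  P=1,RW=1,US=1,PS=0
  L2 @0x4D[29] → 0x4E007  P=1,RW=1,US=1,PS=0
  ✓ 0x4E07E  — 3 lookups

TLB: [["0x383C11", "0x1D"], ["0x2C3E1D", "0x2B"], ["0x443408", "0x34"], ["0x74341E", "0x3B"], ["0x1C241D", "0x44"], ["0xC3C1D", "0x4E"]]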